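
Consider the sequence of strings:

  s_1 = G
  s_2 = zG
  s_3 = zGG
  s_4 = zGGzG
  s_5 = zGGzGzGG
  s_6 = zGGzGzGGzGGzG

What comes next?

zGGzGzGGzGGzGzGGzGzGG

This is a Fibonacci-style word recurrence s(k) = s(k−1)·s(k−2): e.g. zG·G = zGG.
The next term joins zGGzGzGGzGGzG and zGGzGzGG.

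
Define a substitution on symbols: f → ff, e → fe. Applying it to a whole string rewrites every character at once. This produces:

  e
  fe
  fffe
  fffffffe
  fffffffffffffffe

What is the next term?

Rewriting the 16 symbols of fffffffffffffffe one by one yields ff ff ff ff ff ff ff ff ff ff ff ff ff ff ff fe; concatenated:

fffffffffffffffffffffffffffffffe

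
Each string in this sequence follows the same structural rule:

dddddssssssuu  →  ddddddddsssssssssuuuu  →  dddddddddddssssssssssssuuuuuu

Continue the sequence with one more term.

ddddddddddddddsssssssssssssssuuuuuuuu

Reading off run lengths: d runs 5, 8, 11; s runs 6, 9, 12; u runs 2, 4, 6 — each is linear in n (n = 1, 2, …).
Setting n = 4 gives 14, 15, 8 characters in each block.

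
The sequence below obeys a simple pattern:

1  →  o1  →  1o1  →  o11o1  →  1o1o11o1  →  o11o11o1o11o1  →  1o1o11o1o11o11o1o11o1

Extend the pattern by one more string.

o11o11o1o11o11o1o11o1o11o11o1o11o1

Each term (from the third on) is the two preceding terms concatenated in order: term 3 = 1·o1 = 1o1.
So term 8 is o11o11o1o11o1·1o1o11o1o11o11o1o11o1.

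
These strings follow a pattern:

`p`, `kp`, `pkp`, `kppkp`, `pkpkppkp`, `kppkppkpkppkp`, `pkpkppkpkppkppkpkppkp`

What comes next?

From term 3 onward, concatenate the second-to-last term with the last: p·kp = pkp, kp·pkp = kppkp, …
Continuing: kppkppkpkppkp · pkpkppkpkppkppkpkppkp gives term 8.

kppkppkpkppkppkpkppkpkppkppkpkppkp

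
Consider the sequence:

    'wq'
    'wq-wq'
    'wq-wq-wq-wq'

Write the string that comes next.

Each string is two copies of the previous one joined by '-'.
Doubling wq-wq-wq-wq with '-' between the halves:

wq-wq-wq-wq-wq-wq-wq-wq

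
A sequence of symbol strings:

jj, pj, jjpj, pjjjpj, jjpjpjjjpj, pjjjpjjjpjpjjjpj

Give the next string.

jjpjpjjjpjpjjjpjjjpjpjjjpj

This is a Fibonacci-style word recurrence s(k) = s(k−2)·s(k−1): e.g. jj·pj = jjpj.
So term 7 is jjpjpjjjpj·pjjjpjjjpjpjjjpj.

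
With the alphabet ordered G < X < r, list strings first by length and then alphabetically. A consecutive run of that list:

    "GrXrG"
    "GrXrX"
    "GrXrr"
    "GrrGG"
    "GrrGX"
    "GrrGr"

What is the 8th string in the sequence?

Advancing 2 positions from GrrGr through GrrGr → GrrXG reaches term 8.

GrrXX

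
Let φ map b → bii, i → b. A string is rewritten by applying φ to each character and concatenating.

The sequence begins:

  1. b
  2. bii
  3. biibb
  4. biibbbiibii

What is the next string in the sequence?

Rewriting each symbol of biibbbiibii: b→bii, i→b, i→b, b→bii, b→bii, b→bii, i→b, i→b, b→bii, i→b, i→b, which concatenates to bii b b bii bii bii b b bii b b.

biibbbiibiibiibbbiibb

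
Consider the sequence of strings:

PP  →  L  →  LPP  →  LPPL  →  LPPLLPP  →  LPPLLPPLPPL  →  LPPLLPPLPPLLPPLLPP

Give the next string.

From term 3 onward, concatenate the last term with the second-to-last: L·PP = LPP, LPP·L = LPPL, …
The next term joins LPPLLPPLPPLLPPLLPP and LPPLLPPLPPL.

LPPLLPPLPPLLPPLLPPLPPLLPPLPPL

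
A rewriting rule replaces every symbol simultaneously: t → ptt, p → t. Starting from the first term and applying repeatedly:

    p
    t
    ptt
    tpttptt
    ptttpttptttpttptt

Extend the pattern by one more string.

tpttpttptttpttptttpttpttptttpttptttpttptt

Applying the rule to each of the 17 symbols of ptttpttptttpttptt gives the pieces t ptt ptt ptt t ptt ptt t ptt ptt ptt t ptt ptt t ptt ptt, which concatenate to the answer.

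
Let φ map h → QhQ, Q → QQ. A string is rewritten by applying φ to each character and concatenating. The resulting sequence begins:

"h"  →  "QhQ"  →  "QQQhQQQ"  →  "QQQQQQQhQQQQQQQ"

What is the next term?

Rewriting the 15 symbols of QQQQQQQhQQQQQQQ one by one yields QQ QQ QQ QQ QQ QQ QQ QhQ QQ QQ QQ QQ QQ QQ QQ; concatenated:

QQQQQQQQQQQQQQQhQQQQQQQQQQQQQQQ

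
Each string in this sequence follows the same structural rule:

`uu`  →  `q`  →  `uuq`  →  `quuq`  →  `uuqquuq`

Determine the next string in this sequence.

quuquuqquuq

From term 3 onward, concatenate the second-to-last term with the last: uu·q = uuq, q·uuq = quuq, …
Continuing: quuq · uuqquuq gives term 6.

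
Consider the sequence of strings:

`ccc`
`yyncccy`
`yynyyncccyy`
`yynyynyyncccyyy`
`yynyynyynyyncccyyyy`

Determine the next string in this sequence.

s(k+1) = yyn·s(k)·y, so each term gains yyn as a prefix and y as a suffix.
So the next term is yyn·yynyynyynyyncccyyyy·y.

yynyynyynyynyyncccyyyyy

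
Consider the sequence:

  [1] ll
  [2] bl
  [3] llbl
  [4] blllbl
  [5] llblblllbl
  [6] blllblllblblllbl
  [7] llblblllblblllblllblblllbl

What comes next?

blllblllblblllblllblblllblblllblllblblllbl

From term 3 onward, concatenate the second-to-last term with the last: ll·bl = llbl, bl·llbl = blllbl, …
The next term joins blllblllblblllbl and llblblllblblllblllblblllbl.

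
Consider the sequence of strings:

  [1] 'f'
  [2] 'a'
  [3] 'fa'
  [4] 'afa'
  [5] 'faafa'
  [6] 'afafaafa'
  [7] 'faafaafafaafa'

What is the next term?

afafaafafaafaafafaafa

From term 3 onward, concatenate the second-to-last term with the last: f·a = fa, a·fa = afa, …
Continuing: afafaafa · faafaafafaafa gives term 8.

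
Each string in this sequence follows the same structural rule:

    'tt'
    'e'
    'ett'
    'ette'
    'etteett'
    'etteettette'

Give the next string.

etteettetteetteett

Each term (from the third on) is the previous term followed by the one before it: term 3 = e·tt = ett.
The next term joins etteettette and etteett.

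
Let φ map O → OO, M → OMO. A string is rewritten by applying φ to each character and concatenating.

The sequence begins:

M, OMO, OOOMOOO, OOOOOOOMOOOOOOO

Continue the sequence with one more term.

Rewriting the 15 symbols of OOOOOOOMOOOOOOO one by one yields OO OO OO OO OO OO OO OMO OO OO OO OO OO OO OO; concatenated:

OOOOOOOOOOOOOOOMOOOOOOOOOOOOOOO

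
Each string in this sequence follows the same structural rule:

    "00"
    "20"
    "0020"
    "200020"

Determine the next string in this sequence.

0020200020

From term 3 onward, concatenate the second-to-last term with the last: 00·20 = 0020, 20·0020 = 200020, …
The next term joins 0020 and 200020.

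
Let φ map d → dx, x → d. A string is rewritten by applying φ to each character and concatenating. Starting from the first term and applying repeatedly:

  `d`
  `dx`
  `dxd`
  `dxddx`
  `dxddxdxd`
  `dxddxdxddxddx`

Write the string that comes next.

φ(dxddxdxddxddx) expands symbol-by-symbol to dx d dx dx d dx d dx dx d dx dx d; joining the 13 pieces gives the next term.

dxddxdxddxddxdxddxdxd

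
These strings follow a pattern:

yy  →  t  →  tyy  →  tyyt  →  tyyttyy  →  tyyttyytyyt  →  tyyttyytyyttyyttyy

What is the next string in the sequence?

Each term (from the third on) is the previous term followed by the one before it: term 3 = t·yy = tyy.
So term 8 is tyyttyytyyttyyttyy·tyyttyytyyt.

tyyttyytyyttyyttyytyyttyytyyt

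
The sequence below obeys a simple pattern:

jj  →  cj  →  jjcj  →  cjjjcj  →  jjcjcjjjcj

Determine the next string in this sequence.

Each term (from the third on) is the two preceding terms concatenated in order: term 3 = jj·cj = jjcj.
The next term joins cjjjcj and jjcjcjjjcj.

cjjjcjjjcjcjjjcj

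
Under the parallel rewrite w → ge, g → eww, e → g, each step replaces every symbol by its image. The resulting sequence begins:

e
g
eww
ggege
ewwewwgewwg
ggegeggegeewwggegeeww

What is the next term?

Rewriting the 21 symbols of ggegeggegeewwggegeeww one by one yields eww eww g eww g eww eww g eww g g ge ge eww eww g eww g g ge ge; concatenated:

ewwewwgewwgewwewwgewwgggegeewwewwgewwgggege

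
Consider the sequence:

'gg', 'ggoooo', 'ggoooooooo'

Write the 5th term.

ggoooooooooooooooo

Every step adds oooo to the end: s(k+1) = s(k)·oooo.
From ggoooooooo, 2 further steps: ggoooooooo → ggoooooooooooo → (answer).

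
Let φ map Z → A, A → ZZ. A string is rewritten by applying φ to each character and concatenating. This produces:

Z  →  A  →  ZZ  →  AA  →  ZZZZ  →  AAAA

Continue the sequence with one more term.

ZZZZZZZZ

Rewriting each symbol of AAAA: A→ZZ, A→ZZ, A→ZZ, A→ZZ, which concatenates to ZZ ZZ ZZ ZZ.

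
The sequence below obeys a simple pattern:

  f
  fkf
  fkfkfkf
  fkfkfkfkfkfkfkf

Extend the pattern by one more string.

fkfkfkfkfkfkfkfkfkfkfkfkfkfkfkf

Every step duplicates the string with 'k' between the halves.
So the next term is two copies of fkfkfkfkfkfkfkf with 'k' between the halves.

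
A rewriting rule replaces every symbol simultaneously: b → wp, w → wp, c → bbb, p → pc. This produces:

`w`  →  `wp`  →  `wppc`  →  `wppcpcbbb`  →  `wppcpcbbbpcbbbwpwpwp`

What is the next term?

Applying the rule to each of the 20 symbols of wppcpcbbbpcbbbwpwpwp gives the pieces wp pc pc bbb pc bbb wp wp wp pc bbb wp wp wp wp pc wp pc wp pc, which concatenate to the answer.

wppcpcbbbpcbbbwpwpwppcbbbwpwpwpwppcwppcwppc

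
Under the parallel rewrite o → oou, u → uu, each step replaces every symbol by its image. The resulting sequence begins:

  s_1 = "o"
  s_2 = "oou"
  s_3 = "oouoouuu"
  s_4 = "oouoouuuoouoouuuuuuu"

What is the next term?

Rewriting the 20 symbols of oouoouuuoouoouuuuuuu one by one yields oou oou uu oou oou uu uu uu oou oou uu oou oou uu uu uu uu uu uu uu; concatenated:

oouoouuuoouoouuuuuuuoouoouuuoouoouuuuuuuuuuuuuuu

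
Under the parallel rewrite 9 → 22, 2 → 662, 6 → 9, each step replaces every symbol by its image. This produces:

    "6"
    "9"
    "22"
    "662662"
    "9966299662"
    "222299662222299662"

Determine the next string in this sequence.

Rewriting the 18 symbols of 222299662222299662 one by one yields 662 662 662 662 22 22 9 9 662 662 662 662 662 22 22 9 9 662; concatenated:

662662662662222299662662662662662222299662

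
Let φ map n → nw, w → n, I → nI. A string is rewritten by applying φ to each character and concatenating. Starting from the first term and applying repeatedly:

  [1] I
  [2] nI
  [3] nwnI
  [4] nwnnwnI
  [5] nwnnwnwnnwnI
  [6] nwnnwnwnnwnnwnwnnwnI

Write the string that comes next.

nwnnwnwnnwnnwnwnnwnwnnwnnwnwnnwnI

φ(nwnnwnwnnwnnwnwnnwnI) expands symbol-by-symbol to nw n nw nw n nw n nw nw n nw nw n nw n nw nw n nw nI; joining the 20 pieces gives the next term.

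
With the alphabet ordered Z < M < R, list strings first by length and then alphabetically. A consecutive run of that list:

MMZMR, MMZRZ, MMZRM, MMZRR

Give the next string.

Find the rightmost character of MMZRR below R, bump it to the next letter, and reset everything to its right to Z.

MMMZZ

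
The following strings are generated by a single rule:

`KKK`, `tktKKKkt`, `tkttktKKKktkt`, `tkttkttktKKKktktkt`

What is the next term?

Every step adds tkt to the front and kt to the end of the previous string.
Applying this once more to tkttkttktKKKktktkt:

tkttkttkttktKKKktktktkt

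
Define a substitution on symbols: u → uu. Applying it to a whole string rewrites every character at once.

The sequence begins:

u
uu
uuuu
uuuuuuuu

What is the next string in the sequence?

Rewriting each symbol of uuuuuuuu: u→uu, u→uu, u→uu, u→uu, u→uu, u→uu, u→uu, u→uu, which concatenates to uu uu uu uu uu uu uu uu.

uuuuuuuuuuuuuuuu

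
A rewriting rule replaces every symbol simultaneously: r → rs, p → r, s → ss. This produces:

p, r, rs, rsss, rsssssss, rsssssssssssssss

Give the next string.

φ(rsssssssssssssss) expands symbol-by-symbol to rs ss ss ss ss ss ss ss ss ss ss ss ss ss ss ss; joining the 16 pieces gives the next term.

rsssssssssssssssssssssssssssssss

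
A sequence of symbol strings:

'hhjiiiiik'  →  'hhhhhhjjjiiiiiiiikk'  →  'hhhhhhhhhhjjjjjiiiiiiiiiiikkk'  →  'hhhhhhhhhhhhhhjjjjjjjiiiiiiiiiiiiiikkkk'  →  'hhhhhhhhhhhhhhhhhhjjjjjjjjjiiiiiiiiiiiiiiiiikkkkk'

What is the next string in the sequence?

The n-th term is 4n-2 h's then 2n-1 j's then 3n+2 i's then n k's (n = 1, 2, …).
For the next term, n = 6, so the run lengths are 22, 11, 20, 6.

hhhhhhhhhhhhhhhhhhhhhhjjjjjjjjjjjiiiiiiiiiiiiiiiiiiiikkkkkk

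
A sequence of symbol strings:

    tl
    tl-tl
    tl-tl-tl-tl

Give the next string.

s(k+1) = s(k)·-·s(k) — each term doubles the last with '-' between the halves.
Doubling tl-tl-tl-tl with '-' between the halves:

tl-tl-tl-tl-tl-tl-tl-tl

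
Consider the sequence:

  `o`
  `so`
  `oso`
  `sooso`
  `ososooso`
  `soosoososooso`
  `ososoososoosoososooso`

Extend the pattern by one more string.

This is a Fibonacci-style word recurrence s(k) = s(k−2)·s(k−1): e.g. o·so = oso.
The next term joins soosoososooso and ososoososoosoososooso.

soosoososoosoososoososoosoososooso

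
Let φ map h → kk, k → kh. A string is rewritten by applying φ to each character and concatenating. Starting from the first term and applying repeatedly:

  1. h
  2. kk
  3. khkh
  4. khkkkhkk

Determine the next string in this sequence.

khkkkhkhkhkkkhkh

Apply φ to khkkkhkk symbol by symbol: k→kh, h→kk, k→kh, k→kh, k→kh, h→kk, k→kh, k→kh; joined: kh kk kh kh kh kk kh kh.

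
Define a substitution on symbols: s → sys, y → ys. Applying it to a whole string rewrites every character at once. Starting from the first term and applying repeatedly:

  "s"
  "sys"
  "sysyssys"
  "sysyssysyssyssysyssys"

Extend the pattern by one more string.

sysyssysyssyssysyssysyssyssysyssyssysyssysyssyssysyssys

Replace each of the 21 characters of sysyssysyssyssysyssys in place — sys ys sys ys sys sys ys sys ys sys sys ys sys sys ys sys ys sys sys ys sys — and concatenate.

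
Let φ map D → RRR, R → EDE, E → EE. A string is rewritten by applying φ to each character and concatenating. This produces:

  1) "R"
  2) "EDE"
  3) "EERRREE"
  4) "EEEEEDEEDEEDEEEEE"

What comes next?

Applying the rule to each of the 17 symbols of EEEEEDEEDEEDEEEEE gives the pieces EE EE EE EE EE RRR EE EE RRR EE EE RRR EE EE EE EE EE, which concatenate to the answer.

EEEEEEEEEERRREEEERRREEEERRREEEEEEEEEE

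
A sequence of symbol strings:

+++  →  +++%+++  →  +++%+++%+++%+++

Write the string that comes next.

Every step duplicates the string with '%' between the halves.
Doubling +++%+++%+++%+++ with '%' between the halves:

+++%+++%+++%+++%+++%+++%+++%+++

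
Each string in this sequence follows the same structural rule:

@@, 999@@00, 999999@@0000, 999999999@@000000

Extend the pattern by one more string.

s(k+1) = 999·s(k)·00, so each term gains 999 as a prefix and 00 as a suffix.
Applying this once more to 999999999@@000000:

999999999999@@00000000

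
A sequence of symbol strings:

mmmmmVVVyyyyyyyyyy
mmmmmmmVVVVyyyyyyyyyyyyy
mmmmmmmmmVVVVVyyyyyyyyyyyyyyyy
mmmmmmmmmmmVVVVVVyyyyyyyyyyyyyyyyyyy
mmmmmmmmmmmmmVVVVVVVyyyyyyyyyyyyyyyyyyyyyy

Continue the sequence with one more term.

Each string has the form m^{2n-1} V^{n} y^{3n+1}, where the shown terms are n = 3, 4, 5, 6, 7.
For the next term, n = 8, so the run lengths are 15, 8, 25.

mmmmmmmmmmmmmmmVVVVVVVVyyyyyyyyyyyyyyyyyyyyyyyyy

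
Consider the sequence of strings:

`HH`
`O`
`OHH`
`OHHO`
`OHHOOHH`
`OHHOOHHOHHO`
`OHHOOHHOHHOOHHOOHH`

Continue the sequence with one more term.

From term 3 onward, concatenate the last term with the second-to-last: O·HH = OHH, OHH·O = OHHO, …
The next term joins OHHOOHHOHHOOHHOOHH and OHHOOHHOHHO.

OHHOOHHOHHOOHHOOHHOHHOOHHOHHO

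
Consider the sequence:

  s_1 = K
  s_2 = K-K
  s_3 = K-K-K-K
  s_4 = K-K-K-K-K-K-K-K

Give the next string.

Every step duplicates the string with '-' between the halves.
Doubling K-K-K-K-K-K-K-K with '-' between the halves:

K-K-K-K-K-K-K-K-K-K-K-K-K-K-K-K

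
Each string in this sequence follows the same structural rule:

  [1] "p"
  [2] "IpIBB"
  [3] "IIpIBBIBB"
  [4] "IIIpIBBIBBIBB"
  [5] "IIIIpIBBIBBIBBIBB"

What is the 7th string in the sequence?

s(k+1) = I·s(k)·IBB, so each term gains I as a prefix and IBB as a suffix.
From IIIIpIBBIBBIBBIBB, 2 further steps: IIIIpIBBIBBIBBIBB → IIIIIpIBBIBBIBBIBBIBB → (answer).

IIIIIIpIBBIBBIBBIBBIBBIBB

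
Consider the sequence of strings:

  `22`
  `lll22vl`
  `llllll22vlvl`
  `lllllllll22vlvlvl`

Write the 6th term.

lllllllllllllll22vlvlvlvlvl

Every step adds lll to the front and vl to the end of the previous string.
From lllllllll22vlvlvl, 2 further steps: lllllllll22vlvlvl → llllllllllll22vlvlvlvl → (answer).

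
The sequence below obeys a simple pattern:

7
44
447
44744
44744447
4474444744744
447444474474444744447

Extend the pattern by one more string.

This is a Fibonacci-style word recurrence s(k) = s(k−1)·s(k−2): e.g. 44·7 = 447.
Continuing: 447444474474444744447 · 4474444744744 gives term 8.

4474444744744447444474474444744744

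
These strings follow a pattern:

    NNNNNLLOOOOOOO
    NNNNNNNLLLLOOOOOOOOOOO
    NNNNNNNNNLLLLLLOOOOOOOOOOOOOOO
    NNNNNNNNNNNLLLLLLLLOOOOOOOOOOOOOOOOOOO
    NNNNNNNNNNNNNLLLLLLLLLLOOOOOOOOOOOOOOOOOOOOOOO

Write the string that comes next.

Each string has the form N^{2n+3} L^{2n} O^{4n+3} (n = 1, 2, …).
For the next term, n = 6, so the run lengths are 15, 12, 27.

NNNNNNNNNNNNNNNLLLLLLLLLLLLOOOOOOOOOOOOOOOOOOOOOOOOOOO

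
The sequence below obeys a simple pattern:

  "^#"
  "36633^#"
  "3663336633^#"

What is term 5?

Every step adds 36633 at the front: s(k+1) = 36633·s(k).
From 3663336633^#, 2 further steps: 3663336633^# → 366333663336633^# → (answer).

36633366333663336633^#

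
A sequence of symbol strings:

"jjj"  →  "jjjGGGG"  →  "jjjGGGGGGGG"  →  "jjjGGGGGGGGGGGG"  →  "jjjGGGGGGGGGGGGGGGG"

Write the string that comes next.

The strings grow by a fixed suffix GGGG each time.
So the next term is jjjGGGGGGGGGGGGGGGG·GGGG.

jjjGGGGGGGGGGGGGGGGGGGG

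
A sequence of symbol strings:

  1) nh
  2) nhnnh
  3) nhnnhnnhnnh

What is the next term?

s(k+1) = s(k)·n·s(k) — each term doubles the last with 'n' between the halves.
One more doubling of nhnnhnnhnnh gives the answer.

nhnnhnnhnnhnnhnnhnnhnnh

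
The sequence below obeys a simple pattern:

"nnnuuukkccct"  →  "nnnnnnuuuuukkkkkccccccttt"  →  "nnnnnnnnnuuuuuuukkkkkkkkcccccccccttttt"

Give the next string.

Each string has the form n^{3n} u^{2n+1} k^{3n-1} c^{3n} t^{2n-1} (n = 1, 2, …).
At n = 4 the blocks have lengths 12, 9, 11, 12, 7.

nnnnnnnnnnnnuuuuuuuuukkkkkkkkkkkccccccccccccttttttt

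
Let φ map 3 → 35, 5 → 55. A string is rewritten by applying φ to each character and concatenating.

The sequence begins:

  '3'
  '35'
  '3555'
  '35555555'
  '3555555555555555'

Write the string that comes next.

Rewriting the 16 symbols of 3555555555555555 one by one yields 35 55 55 55 55 55 55 55 55 55 55 55 55 55 55 55; concatenated:

35555555555555555555555555555555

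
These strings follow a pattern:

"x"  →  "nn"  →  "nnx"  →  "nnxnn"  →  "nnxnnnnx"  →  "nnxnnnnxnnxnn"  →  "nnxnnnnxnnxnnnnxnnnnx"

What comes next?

nnxnnnnxnnxnnnnxnnnnxnnxnnnnxnnxnn

From term 3 onward, concatenate the last term with the second-to-last: nn·x = nnx, nnx·nn = nnxnn, …
So term 8 is nnxnnnnxnnxnnnnxnnnnx·nnxnnnnxnnxnn.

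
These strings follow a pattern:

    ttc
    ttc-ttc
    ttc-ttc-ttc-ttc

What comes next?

ttc-ttc-ttc-ttc-ttc-ttc-ttc-ttc

Each string is two copies of the previous one joined by '-'.
So the next term is two copies of ttc-ttc-ttc-ttc with '-' between the halves.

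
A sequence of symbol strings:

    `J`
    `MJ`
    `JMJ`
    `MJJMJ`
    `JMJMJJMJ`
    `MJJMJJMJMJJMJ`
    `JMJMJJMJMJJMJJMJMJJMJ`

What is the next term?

Each term (from the third on) is the two preceding terms concatenated in order: term 3 = J·MJ = JMJ.
Continuing: MJJMJJMJMJJMJ · JMJMJJMJMJJMJJMJMJJMJ gives term 8.

MJJMJJMJMJJMJJMJMJJMJMJJMJJMJMJJMJ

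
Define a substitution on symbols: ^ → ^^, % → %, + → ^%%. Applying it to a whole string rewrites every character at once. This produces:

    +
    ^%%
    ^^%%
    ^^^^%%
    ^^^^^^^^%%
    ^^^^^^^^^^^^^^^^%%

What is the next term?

^^^^^^^^^^^^^^^^^^^^^^^^^^^^^^^^%%

φ(^^^^^^^^^^^^^^^^%%) expands symbol-by-symbol to ^^ ^^ ^^ ^^ ^^ ^^ ^^ ^^ ^^ ^^ ^^ ^^ ^^ ^^ ^^ ^^ % %; joining the 18 pieces gives the next term.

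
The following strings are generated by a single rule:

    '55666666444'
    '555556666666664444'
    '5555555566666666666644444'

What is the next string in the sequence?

55555555555666666666666666444444

Reading off run lengths: 5 runs 2, 5, 8; 6 runs 6, 9, 12; 4 runs 3, 4, 5 — each is linear in n (n = 1, 2, …).
Setting n = 4 gives 11, 15, 6 characters in each block.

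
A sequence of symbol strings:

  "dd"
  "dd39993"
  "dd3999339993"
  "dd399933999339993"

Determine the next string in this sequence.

dd39993399933999339993

Every step adds 39993 to the end: s(k+1) = s(k)·39993.
So the next term is dd399933999339993·39993.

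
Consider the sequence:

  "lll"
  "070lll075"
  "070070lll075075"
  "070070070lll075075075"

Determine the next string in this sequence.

Each term wraps the previous one in 070 on the left and 075 on the right.
Applying this once more to 070070070lll075075075:

070070070070lll075075075075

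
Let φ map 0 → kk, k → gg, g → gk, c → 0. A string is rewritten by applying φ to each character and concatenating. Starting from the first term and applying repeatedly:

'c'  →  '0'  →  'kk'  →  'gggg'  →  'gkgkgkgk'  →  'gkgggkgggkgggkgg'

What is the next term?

gkgggkgkgkgggkgkgkgggkgkgkgggkgk

Applying the rule to each of the 16 symbols of gkgggkgggkgggkgg gives the pieces gk gg gk gk gk gg gk gk gk gg gk gk gk gg gk gk, which concatenate to the answer.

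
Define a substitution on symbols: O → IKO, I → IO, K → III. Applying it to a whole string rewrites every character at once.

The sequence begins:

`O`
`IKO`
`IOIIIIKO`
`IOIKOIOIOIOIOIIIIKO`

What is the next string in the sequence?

Rewriting the 19 symbols of IOIKOIOIOIOIOIIIIKO one by one yields IO IKO IO III IKO IO IKO IO IKO IO IKO IO IKO IO IO IO IO III IKO; concatenated:

IOIKOIOIIIIKOIOIKOIOIKOIOIKOIOIKOIOIOIOIOIIIIKO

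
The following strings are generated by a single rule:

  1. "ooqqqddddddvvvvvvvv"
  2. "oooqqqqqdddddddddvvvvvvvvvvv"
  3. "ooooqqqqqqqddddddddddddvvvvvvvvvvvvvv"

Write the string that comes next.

oooooqqqqqqqqqdddddddddddddddvvvvvvvvvvvvvvvvv

The n-th term is n o's then 2n-1 q's then 3n d's then 3n+2 v's, where the shown terms are n = 2, 3, 4.
For the next term, n = 5, so the run lengths are 5, 9, 15, 17.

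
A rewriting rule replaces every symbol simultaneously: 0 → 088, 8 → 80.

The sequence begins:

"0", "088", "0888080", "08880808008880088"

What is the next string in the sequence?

08880808008880088800880888080800880888080

Applying the rule to each of the 17 symbols of 08880808008880088 gives the pieces 088 80 80 80 088 80 088 80 088 088 80 80 80 088 088 80 80, which concatenate to the answer.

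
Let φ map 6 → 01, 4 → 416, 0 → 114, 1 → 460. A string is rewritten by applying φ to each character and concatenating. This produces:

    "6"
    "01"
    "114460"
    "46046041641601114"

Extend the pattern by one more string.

Rewriting the 17 symbols of 46046041641601114 one by one yields 416 01 114 416 01 114 416 460 01 416 460 01 114 460 460 460 416; concatenated:

41601114416011144164600141646001114460460460416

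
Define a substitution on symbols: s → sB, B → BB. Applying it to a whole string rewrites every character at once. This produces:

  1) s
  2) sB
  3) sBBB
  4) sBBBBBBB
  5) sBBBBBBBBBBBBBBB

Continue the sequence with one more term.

Applying the rule to each of the 16 symbols of sBBBBBBBBBBBBBBB gives the pieces sB BB BB BB BB BB BB BB BB BB BB BB BB BB BB BB, which concatenate to the answer.

sBBBBBBBBBBBBBBBBBBBBBBBBBBBBBBB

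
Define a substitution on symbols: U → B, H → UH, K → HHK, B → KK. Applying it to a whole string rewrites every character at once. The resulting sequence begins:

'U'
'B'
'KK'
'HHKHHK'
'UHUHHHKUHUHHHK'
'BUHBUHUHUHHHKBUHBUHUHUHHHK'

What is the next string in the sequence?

KKBUHKKBUHBUHBUHUHUHHHKKKBUHKKBUHBUHBUHUHUHHHK

Applying the rule to each of the 26 symbols of BUHBUHUHUHHHKBUHBUHUHUHHHK gives the pieces KK B UH KK B UH B UH B UH UH UH HHK KK B UH KK B UH B UH B UH UH UH HHK, which concatenate to the answer.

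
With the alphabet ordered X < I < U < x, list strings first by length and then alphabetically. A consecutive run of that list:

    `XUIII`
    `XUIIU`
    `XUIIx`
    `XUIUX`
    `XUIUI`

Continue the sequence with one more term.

XUIUU

The successor of XUIUI increments the rightmost position that isn't already x and resets every position after it to X.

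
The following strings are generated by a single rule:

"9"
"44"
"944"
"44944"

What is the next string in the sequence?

94444944

This is a Fibonacci-style word recurrence s(k) = s(k−2)·s(k−1): e.g. 9·44 = 944.
Continuing: 944 · 44944 gives term 5.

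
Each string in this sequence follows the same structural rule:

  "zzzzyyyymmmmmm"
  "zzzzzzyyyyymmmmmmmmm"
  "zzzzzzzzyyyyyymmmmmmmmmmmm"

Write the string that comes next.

Term n consists of 2n z's, followed by n+2 y's, followed by 3n m's, where the shown terms are n = 2, 3, 4.
At n = 5 the blocks have lengths 10, 7, 15.

zzzzzzzzzzyyyyyyymmmmmmmmmmmmmmm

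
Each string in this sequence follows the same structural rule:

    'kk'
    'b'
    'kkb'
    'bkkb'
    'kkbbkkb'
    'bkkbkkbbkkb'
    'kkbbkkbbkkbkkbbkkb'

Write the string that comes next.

Each term (from the third on) is the two preceding terms concatenated in order: term 3 = kk·b = kkb.
Continuing: bkkbkkbbkkb · kkbbkkbbkkbkkbbkkb gives term 8.

bkkbkkbbkkbkkbbkkbbkkbkkbbkkb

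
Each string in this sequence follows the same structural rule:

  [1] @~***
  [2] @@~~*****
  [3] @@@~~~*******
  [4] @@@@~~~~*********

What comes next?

@@@@@~~~~~***********

The n-th term is n @'s then n ~'s then 2n+1 *'s (n = 1, 2, …).
At n = 5 the blocks have lengths 5, 5, 11.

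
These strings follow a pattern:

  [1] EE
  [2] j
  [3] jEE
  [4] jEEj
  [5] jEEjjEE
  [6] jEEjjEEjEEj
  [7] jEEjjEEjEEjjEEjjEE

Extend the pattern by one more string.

jEEjjEEjEEjjEEjjEEjEEjjEEjEEj

Each term (from the third on) is the previous term followed by the one before it: term 3 = j·EE = jEE.
So term 8 is jEEjjEEjEEjjEEjjEE·jEEjjEEjEEj.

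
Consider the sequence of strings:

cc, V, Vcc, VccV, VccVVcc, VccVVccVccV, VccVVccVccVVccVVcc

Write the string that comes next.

VccVVccVccVVccVVccVccVVccVccV

Each term (from the third on) is the previous term followed by the one before it: term 3 = V·cc = Vcc.
The next term joins VccVVccVccVVccVVcc and VccVVccVccV.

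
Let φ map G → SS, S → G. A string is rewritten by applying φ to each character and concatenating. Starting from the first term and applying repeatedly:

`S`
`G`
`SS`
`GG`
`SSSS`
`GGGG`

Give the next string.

SSSSSSSS

Rewriting each symbol of GGGG: G→SS, G→SS, G→SS, G→SS, which concatenates to SS SS SS SS.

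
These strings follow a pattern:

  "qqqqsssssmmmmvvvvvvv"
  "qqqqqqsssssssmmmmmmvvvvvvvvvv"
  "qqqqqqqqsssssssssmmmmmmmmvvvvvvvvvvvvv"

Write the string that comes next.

qqqqqqqqqqsssssssssssmmmmmmmmmmvvvvvvvvvvvvvvvv

Each string has the form q^{2n} s^{2n+1} m^{2n} v^{3n+1}, where the shown terms are n = 2, 3, 4.
For the next term, n = 5, so the run lengths are 10, 11, 10, 16.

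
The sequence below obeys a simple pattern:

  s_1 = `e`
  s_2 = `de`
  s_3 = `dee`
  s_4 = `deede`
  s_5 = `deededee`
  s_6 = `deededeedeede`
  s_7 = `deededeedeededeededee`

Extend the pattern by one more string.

This is a Fibonacci-style word recurrence s(k) = s(k−1)·s(k−2): e.g. de·e = dee.
The next term joins deededeedeededeededee and deededeedeede.

deededeedeededeededeedeededeedeede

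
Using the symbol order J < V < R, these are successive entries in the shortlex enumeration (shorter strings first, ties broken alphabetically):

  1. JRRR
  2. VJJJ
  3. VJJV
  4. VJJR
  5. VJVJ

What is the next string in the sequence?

Find the rightmost character of VJVJ below R, bump it to the next letter, and reset everything to its right to J.

VJVV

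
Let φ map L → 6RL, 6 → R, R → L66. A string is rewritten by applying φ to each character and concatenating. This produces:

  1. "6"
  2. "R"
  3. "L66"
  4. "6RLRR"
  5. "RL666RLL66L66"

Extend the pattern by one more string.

L666RLRRRL666RL6RLRR6RLRR

φ(RL666RLL66L66) expands symbol-by-symbol to L66 6RL R R R L66 6RL 6RL R R 6RL R R; joining the 13 pieces gives the next term.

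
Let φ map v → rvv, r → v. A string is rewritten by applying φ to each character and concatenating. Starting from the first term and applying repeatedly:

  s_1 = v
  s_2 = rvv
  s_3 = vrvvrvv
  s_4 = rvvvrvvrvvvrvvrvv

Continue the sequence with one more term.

Rewriting the 17 symbols of rvvvrvvrvvvrvvrvv one by one yields v rvv rvv rvv v rvv rvv v rvv rvv rvv v rvv rvv v rvv rvv; concatenated:

vrvvrvvrvvvrvvrvvvrvvrvvrvvvrvvrvvvrvvrvv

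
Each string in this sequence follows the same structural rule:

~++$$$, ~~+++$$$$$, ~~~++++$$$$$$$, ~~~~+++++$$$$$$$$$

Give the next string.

Term n consists of n-1 ~'s, followed by n +'s, followed by 2n-1 $'s, where the shown terms are n = 2, 3, 4, 5.
Setting n = 6 gives 5, 6, 11 characters in each block.

~~~~~++++++$$$$$$$$$$$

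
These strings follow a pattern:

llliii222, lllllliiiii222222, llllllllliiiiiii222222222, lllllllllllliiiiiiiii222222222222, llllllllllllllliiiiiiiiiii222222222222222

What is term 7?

Term n consists of 3n l's, followed by 2n+1 i's, followed by 3n 2's (n = 1, 2, …).
At n = 7 the blocks have lengths 21, 15, 21.

llllllllllllllllllllliiiiiiiiiiiiiii222222222222222222222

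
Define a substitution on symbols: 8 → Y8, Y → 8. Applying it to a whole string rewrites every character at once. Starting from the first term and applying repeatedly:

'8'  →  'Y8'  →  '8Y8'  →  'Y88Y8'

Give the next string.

Expanding Y88Y8: Y→8, 8→Y8, 8→Y8, Y→8, 8→Y8. Concatenated: 8 Y8 Y8 8 Y8.

8Y8Y88Y8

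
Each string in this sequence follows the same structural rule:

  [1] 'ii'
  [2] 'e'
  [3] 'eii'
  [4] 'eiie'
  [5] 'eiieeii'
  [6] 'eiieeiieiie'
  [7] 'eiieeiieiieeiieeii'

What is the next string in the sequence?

This is a Fibonacci-style word recurrence s(k) = s(k−1)·s(k−2): e.g. e·ii = eii.
Continuing: eiieeiieiieeiieeii · eiieeiieiie gives term 8.

eiieeiieiieeiieeiieiieeiieiie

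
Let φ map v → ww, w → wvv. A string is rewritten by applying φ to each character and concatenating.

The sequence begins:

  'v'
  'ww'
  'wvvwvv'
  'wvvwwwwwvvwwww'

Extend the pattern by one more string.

φ(wvvwwwwwvvwwww) expands symbol-by-symbol to wvv ww ww wvv wvv wvv wvv wvv ww ww wvv wvv wvv wvv; joining the 14 pieces gives the next term.

wvvwwwwwvvwvvwvvwvvwvvwwwwwvvwvvwvvwvv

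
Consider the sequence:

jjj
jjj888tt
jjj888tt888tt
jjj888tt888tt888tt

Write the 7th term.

jjj888tt888tt888tt888tt888tt888tt

Every step adds 888tt to the end: s(k+1) = s(k)·888tt.
From jjj888tt888tt888tt, 3 further steps: jjj888tt888tt888tt → jjj888tt888tt888tt888tt → jjj888tt888tt888tt888tt888tt → (answer).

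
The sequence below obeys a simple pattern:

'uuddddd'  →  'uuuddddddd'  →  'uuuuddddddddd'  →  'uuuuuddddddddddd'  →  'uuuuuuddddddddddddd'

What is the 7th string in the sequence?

Reading off run lengths: u runs 2, 3, 4, 5, 6; d runs 5, 7, 9, 11, 13 — each is linear in n, where the shown terms are n = 2, 3, 4, 5, 6.
For term 7, n = 8, so the run lengths are 8, 17.

uuuuuuuuddddddddddddddddd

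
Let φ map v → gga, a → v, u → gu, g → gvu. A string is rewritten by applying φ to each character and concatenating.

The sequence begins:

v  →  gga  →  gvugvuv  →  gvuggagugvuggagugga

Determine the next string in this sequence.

gvuggagugvugvuvgvugugvuggagugvugvuvgvugugvugvuv

Applying the rule to each of the 19 symbols of gvuggagugvuggagugga gives the pieces gvu gga gu gvu gvu v gvu gu gvu gga gu gvu gvu v gvu gu gvu gvu v, which concatenate to the answer.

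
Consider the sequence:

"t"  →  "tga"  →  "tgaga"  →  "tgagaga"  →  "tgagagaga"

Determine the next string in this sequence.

Every step adds ga to the end: s(k+1) = s(k)·ga.
One more step from tgagagaga gives the answer.

tgagagagaga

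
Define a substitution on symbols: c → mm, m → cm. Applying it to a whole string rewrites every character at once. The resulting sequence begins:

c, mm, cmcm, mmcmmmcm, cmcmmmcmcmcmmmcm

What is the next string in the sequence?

Replace each of the 16 characters of cmcmmmcmcmcmmmcm in place — mm cm mm cm cm cm mm cm mm cm mm cm cm cm mm cm — and concatenate.

mmcmmmcmcmcmmmcmmmcmmmcmcmcmmmcm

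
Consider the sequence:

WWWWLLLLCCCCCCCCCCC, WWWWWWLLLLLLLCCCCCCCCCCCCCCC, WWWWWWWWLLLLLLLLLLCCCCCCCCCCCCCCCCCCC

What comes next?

The n-th term is 2n W's then 3n-2 L's then 4n+3 C's, where the shown terms are n = 2, 3, 4.
At n = 5 the blocks have lengths 10, 13, 23.

WWWWWWWWWWLLLLLLLLLLLLLCCCCCCCCCCCCCCCCCCCCCCC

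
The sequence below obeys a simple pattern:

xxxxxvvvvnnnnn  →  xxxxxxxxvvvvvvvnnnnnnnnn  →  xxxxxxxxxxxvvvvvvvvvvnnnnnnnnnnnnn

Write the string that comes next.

xxxxxxxxxxxxxxvvvvvvvvvvvvvnnnnnnnnnnnnnnnnn

Each string has the form x^{3n+2} v^{3n+1} n^{4n+1} (n = 1, 2, …).
Setting n = 4 gives 14, 13, 17 characters in each block.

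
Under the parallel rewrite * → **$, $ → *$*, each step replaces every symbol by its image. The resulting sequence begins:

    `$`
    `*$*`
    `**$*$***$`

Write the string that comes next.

Apply φ to **$*$***$ symbol by symbol: *→**$, *→**$, $→*$*, *→**$, $→*$*, *→**$, *→**$, *→**$, $→*$*; joined: **$ **$ *$* **$ *$* **$ **$ **$ *$*.

**$**$*$***$*$***$**$**$*$*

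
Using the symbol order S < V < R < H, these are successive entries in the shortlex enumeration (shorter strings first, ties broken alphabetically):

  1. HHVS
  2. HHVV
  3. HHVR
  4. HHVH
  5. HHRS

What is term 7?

Advancing 2 positions from HHRS through HHRS → HHRV reaches term 7.

HHRR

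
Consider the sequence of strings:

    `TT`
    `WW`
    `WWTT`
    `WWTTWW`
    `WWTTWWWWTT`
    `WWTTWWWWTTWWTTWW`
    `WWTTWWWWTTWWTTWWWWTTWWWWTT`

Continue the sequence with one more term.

From term 3 onward, concatenate the last term with the second-to-last: WW·TT = WWTT, WWTT·WW = WWTTWW, …
So term 8 is WWTTWWWWTTWWTTWWWWTTWWWWTT·WWTTWWWWTTWWTTWW.

WWTTWWWWTTWWTTWWWWTTWWWWTTWWTTWWWWTTWWTTWW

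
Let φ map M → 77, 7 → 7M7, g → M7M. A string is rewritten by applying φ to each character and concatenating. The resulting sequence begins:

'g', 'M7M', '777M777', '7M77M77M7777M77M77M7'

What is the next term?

Replace each of the 20 characters of 7M77M77M7777M77M77M7 in place — 7M7 77 7M7 7M7 77 7M7 7M7 77 7M7 7M7 7M7 7M7 77 7M7 7M7 77 7M7 7M7 77 7M7 — and concatenate.

7M7777M77M7777M77M7777M77M77M77M7777M77M7777M77M7777M7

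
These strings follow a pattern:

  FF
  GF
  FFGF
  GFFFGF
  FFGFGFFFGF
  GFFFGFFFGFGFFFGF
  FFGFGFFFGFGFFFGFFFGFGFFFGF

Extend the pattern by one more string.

From term 3 onward, concatenate the second-to-last term with the last: FF·GF = FFGF, GF·FFGF = GFFFGF, …
So term 8 is GFFFGFFFGFGFFFGF·FFGFGFFFGFGFFFGFFFGFGFFFGF.

GFFFGFFFGFGFFFGFFFGFGFFFGFGFFFGFFFGFGFFFGF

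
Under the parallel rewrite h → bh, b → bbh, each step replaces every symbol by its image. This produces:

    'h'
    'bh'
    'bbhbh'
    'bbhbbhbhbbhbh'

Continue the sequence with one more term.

Applying the rule to each of the 13 symbols of bbhbbhbhbbhbh gives the pieces bbh bbh bh bbh bbh bh bbh bh bbh bbh bh bbh bh, which concatenate to the answer.

bbhbbhbhbbhbbhbhbbhbhbbhbbhbhbbhbh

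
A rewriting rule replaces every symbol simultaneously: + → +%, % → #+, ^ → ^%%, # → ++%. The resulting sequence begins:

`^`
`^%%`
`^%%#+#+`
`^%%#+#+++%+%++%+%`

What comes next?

Replace each of the 17 characters of ^%%#+#+++%+%++%+% in place — ^%% #+ #+ ++% +% ++% +% +% +% #+ +% #+ +% +% #+ +% #+ — and concatenate.

^%%#+#+++%+%++%+%+%+%#++%#++%+%#++%#+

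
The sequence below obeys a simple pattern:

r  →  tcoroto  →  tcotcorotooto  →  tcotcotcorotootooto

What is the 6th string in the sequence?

tcotcotcotcotcorotootootootooto

s(k+1) = tco·s(k)·oto, so each term gains tco as a prefix and oto as a suffix.
From tcotcotcorotootooto, 2 further steps: tcotcotcorotootooto → tcotcotcotcorotootootooto → (answer).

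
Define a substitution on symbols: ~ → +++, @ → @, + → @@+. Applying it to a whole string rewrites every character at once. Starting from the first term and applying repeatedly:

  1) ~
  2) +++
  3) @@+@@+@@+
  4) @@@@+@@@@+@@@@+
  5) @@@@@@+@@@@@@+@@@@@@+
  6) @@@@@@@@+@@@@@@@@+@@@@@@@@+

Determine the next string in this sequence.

@@@@@@@@@@+@@@@@@@@@@+@@@@@@@@@@+

Applying the rule to each of the 27 symbols of @@@@@@@@+@@@@@@@@+@@@@@@@@+ gives the pieces @ @ @ @ @ @ @ @ @@+ @ @ @ @ @ @ @ @ @@+ @ @ @ @ @ @ @ @ @@+, which concatenate to the answer.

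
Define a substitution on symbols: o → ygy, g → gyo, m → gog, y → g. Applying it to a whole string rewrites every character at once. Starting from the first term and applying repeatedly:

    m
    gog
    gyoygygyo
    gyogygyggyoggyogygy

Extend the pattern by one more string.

Rewriting the 19 symbols of gyogygyggyoggyogygy one by one yields gyo g ygy gyo g gyo g gyo gyo g ygy gyo gyo g ygy gyo g gyo g; concatenated:

gyogygygyoggyoggyogyogygygyogyogygygyoggyog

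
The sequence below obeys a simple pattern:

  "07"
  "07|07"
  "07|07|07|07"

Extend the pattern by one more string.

s(k+1) = s(k)·|·s(k) — each term doubles the last with '|' between the halves.
Doubling 07|07|07|07 with '|' between the halves:

07|07|07|07|07|07|07|07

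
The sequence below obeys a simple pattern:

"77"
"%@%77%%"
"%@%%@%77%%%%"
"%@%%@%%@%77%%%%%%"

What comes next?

%@%%@%%@%%@%77%%%%%%%%

Each term wraps the previous one in %@% on the left and %% on the right.
One more step from %@%%@%%@%77%%%%%% gives the answer.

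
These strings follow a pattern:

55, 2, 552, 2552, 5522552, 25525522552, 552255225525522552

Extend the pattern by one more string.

Each term (from the third on) is the two preceding terms concatenated in order: term 3 = 55·2 = 552.
The next term joins 25525522552 and 552255225525522552.

25525522552552255225525522552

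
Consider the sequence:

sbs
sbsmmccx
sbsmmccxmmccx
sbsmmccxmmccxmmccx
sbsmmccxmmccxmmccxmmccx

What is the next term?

Every step adds mmccx to the end: s(k+1) = s(k)·mmccx.
Applying this once more to sbsmmccxmmccxmmccxmmccx:

sbsmmccxmmccxmmccxmmccxmmccx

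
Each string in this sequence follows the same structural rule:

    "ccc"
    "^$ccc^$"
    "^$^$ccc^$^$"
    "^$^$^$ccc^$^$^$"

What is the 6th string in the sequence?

s(k+1) = ^$·s(k)·^$, so each term gains ^$ as a prefix and ^$ as a suffix.
From ^$^$^$ccc^$^$^$, 2 further steps: ^$^$^$ccc^$^$^$ → ^$^$^$^$ccc^$^$^$^$ → (answer).

^$^$^$^$^$ccc^$^$^$^$^$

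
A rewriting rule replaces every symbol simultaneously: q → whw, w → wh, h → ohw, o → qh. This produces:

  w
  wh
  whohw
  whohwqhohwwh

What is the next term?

whohwqhohwwhwhwohwqhohwwhwhohw

Rewriting each symbol of whohwqhohwwh: w→wh, h→ohw, o→qh, h→ohw, w→wh, q→whw, h→ohw, o→qh, h→ohw, w→wh, w→wh, h→ohw, which concatenates to wh ohw qh ohw wh whw ohw qh ohw wh wh ohw.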